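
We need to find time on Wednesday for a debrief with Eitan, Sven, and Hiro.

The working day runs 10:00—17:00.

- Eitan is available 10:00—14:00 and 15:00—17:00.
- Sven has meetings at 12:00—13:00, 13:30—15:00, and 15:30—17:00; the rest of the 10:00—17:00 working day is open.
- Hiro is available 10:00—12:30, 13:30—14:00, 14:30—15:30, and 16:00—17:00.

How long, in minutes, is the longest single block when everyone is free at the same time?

120 minutes

Sven free within 10:00–17:00: 10:00–12:00, 13:00–13:30, 15:00–15:30.
Eitan ∩ Sven: 10:00–12:00, 13:00–13:30, 15:00–15:30.
Eitan ∩ Sven ∩ Hiro: 10:00–12:00, 15:00–15:30.
Common window lengths: 120, 30 min; longest is 120.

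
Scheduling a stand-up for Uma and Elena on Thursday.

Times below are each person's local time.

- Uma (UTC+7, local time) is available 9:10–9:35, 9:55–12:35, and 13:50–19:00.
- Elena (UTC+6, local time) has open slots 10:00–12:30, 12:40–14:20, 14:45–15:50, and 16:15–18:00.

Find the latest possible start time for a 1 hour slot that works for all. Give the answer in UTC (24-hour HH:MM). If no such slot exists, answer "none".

Uma → UTC: 02:10–02:35, 02:55–05:35, 06:50–12:00.
Elena → UTC: 04:00–06:30, 06:40–08:20, 08:45–09:50, 10:15–12:00.
Uma ∩ Elena: 04:00–05:35, 06:50–08:20, 08:45–09:50, 10:15–12:00.
Windows ≥ 60 min: 04:00–05:35, 06:50–08:20, 08:45–09:50, 10:15–12:00.
Latest start in the last window 10:15–12:00 is 12:00 − 60 min = 11:00.

11:00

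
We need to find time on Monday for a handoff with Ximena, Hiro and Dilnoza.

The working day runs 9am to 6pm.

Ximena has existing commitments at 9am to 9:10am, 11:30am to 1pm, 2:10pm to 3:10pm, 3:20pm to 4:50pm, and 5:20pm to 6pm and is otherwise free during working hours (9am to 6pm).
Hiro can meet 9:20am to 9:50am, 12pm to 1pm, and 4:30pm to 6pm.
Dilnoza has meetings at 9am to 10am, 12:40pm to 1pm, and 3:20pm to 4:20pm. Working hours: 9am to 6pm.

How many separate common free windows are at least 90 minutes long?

Ximena free within 09:00–18:00: 09:10–11:30, 13:00–14:10, 15:10–15:20, 16:50–17:20.
Dilnoza free within 09:00–18:00: 10:00–12:40, 13:00–15:20, 16:20–18:00.
Ximena ∩ Hiro: 09:20–09:50, 16:50–17:20.
Ximena ∩ Hiro ∩ Dilnoza: 16:50–17:20.
Windows ≥ 90 min: (none).
That's 0 windows.

0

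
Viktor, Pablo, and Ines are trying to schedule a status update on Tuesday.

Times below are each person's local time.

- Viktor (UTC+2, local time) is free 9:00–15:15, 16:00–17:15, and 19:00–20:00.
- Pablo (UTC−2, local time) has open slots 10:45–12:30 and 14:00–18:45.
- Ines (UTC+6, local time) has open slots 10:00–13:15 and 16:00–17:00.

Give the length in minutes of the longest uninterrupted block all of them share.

Viktor → UTC: 07:00–13:15, 14:00–15:15, 17:00–18:00.
Pablo → UTC: 12:45–14:30, 16:00–20:45.
Ines → UTC: 04:00–07:15, 10:00–11:00.
Viktor ∩ Pablo: 12:45–13:15, 14:00–14:30, 17:00–18:00.
Viktor ∩ Pablo ∩ Ines: (none).
No common window.

0 minutes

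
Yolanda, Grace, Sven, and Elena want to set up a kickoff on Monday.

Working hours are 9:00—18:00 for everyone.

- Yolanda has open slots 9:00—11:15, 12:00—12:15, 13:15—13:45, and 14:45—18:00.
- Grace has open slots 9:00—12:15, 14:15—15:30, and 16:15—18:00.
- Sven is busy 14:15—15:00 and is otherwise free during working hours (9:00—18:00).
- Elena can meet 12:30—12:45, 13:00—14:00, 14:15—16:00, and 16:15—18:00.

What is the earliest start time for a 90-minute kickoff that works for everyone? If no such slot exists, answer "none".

Sven free within 09:00–18:00: 09:00–14:15, 15:00–18:00.
Yolanda ∩ Grace: 09:00–11:15, 12:00–12:15, 14:45–15:30, 16:15–18:00.
Yolanda ∩ Grace ∩ Sven: 09:00–11:15, 12:00–12:15, 15:00–15:30, 16:15–18:00.
Yolanda ∩ Grace ∩ Sven ∩ Elena: 15:00–15:30, 16:15–18:00.
Windows ≥ 90 min: 16:15–18:00.
Earliest such window starts at 16:15.

16:15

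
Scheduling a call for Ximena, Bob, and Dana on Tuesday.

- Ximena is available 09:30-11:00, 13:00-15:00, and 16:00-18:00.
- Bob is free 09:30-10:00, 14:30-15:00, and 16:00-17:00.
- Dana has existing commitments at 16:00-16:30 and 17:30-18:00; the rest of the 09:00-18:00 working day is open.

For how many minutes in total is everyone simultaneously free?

90 minutes

Dana free within 09:00–18:00: 09:00–16:00, 16:30–17:30.
Ximena ∩ Bob: 09:30–10:00, 14:30–15:00, 16:00–17:00.
Ximena ∩ Bob ∩ Dana: 09:30–10:00, 14:30–15:00, 16:30–17:00.
Total common minutes: 30 + 30 + 30 = 90.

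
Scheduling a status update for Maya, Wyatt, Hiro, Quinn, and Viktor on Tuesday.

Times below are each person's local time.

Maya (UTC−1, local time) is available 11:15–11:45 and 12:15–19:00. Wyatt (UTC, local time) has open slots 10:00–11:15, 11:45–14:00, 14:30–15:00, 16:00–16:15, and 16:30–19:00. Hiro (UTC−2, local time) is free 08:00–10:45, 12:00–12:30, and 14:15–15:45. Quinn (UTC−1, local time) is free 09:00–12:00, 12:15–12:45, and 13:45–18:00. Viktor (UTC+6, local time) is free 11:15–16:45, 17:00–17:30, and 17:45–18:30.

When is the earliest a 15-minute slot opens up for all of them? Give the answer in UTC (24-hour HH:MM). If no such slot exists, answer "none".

Maya → UTC: 12:15–12:45, 13:15–20:00.
Wyatt → UTC: 10:00–11:15, 11:45–14:00, 14:30–15:00, 16:00–16:15, 16:30–19:00.
Hiro → UTC: 10:00–12:45, 14:00–14:30, 16:15–17:45.
Quinn → UTC: 10:00–13:00, 13:15–13:45, 14:45–19:00.
Viktor → UTC: 05:15–10:45, 11:00–11:30, 11:45–12:30.
Maya ∩ Wyatt: 12:15–12:45, 13:15–14:00, 14:30–15:00, 16:00–16:15, 16:30–19:00.
Maya ∩ Wyatt ∩ Hiro: 12:15–12:45, 16:30–17:45.
Maya ∩ Wyatt ∩ Hiro ∩ Quinn: 12:15–12:45, 16:30–17:45.
Maya ∩ Wyatt ∩ Hiro ∩ Quinn ∩ Viktor: 12:15–12:30.
Windows ≥ 15 min: 12:15–12:30.
Earliest such window starts at 12:15.

12:15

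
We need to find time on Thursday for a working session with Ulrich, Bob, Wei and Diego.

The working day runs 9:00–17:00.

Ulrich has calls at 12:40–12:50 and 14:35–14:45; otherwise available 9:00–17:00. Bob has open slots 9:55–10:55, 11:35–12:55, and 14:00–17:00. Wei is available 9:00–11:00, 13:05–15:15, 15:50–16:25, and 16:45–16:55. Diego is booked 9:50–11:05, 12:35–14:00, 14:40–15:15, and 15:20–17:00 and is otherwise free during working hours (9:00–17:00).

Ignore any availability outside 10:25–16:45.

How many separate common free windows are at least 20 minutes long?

Ulrich free within 09:00–17:00: 09:00–12:40, 12:50–14:35, 14:45–17:00.
Diego free within 09:00–17:00: 09:00–09:50, 11:05–12:35, 14:00–14:40, 15:15–15:20.
Ulrich ∩ Bob: 09:55–10:55, 11:35–12:40, 12:50–12:55, 14:00–14:35, 14:45–17:00.
Ulrich ∩ Bob ∩ Wei: 09:55–10:55, 14:00–14:35, 14:45–15:15, 15:50–16:25, 16:45–16:55.
Ulrich ∩ Bob ∩ Wei ∩ Diego: 14:00–14:35.
Restricted to 10:25–16:45: 14:00–14:35.
Windows ≥ 20 min: 14:00–14:35.
That's 1 window.

1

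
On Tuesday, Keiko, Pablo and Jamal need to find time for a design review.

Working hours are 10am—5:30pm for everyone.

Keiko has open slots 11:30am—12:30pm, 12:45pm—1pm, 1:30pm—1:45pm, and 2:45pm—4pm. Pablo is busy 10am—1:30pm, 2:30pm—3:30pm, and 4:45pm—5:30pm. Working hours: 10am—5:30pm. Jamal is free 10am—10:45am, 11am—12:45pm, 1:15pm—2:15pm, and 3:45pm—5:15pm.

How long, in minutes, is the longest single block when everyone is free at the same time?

Pablo free within 10:00–17:30: 13:30–14:30, 15:30–16:45.
Keiko ∩ Pablo: 13:30–13:45, 15:30–16:00.
Keiko ∩ Pablo ∩ Jamal: 13:30–13:45, 15:45–16:00.
Common window lengths: 15, 15 min; longest is 15.

15 minutes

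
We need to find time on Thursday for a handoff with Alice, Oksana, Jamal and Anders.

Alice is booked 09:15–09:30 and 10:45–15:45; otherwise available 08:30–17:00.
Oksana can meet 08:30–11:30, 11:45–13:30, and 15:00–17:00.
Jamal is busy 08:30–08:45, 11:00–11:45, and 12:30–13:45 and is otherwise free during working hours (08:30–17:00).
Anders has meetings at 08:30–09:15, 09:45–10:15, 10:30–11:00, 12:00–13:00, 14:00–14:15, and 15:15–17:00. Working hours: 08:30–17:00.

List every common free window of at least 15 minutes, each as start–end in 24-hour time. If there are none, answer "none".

09:30–09:45, 10:15–10:30

Alice free within 08:30–17:00: 08:30–09:15, 09:30–10:45, 15:45–17:00.
Jamal free within 08:30–17:00: 08:45–11:00, 11:45–12:30, 13:45–17:00.
Anders free within 08:30–17:00: 09:15–09:45, 10:15–10:30, 11:00–12:00, 13:00–14:00, 14:15–15:15.
Alice ∩ Oksana: 08:30–09:15, 09:30–10:45, 15:45–17:00.
Alice ∩ Oksana ∩ Jamal: 08:45–09:15, 09:30–10:45, 15:45–17:00.
Alice ∩ Oksana ∩ Jamal ∩ Anders: 09:30–09:45, 10:15–10:30.
Windows ≥ 15 min: 09:30–09:45, 10:15–10:30.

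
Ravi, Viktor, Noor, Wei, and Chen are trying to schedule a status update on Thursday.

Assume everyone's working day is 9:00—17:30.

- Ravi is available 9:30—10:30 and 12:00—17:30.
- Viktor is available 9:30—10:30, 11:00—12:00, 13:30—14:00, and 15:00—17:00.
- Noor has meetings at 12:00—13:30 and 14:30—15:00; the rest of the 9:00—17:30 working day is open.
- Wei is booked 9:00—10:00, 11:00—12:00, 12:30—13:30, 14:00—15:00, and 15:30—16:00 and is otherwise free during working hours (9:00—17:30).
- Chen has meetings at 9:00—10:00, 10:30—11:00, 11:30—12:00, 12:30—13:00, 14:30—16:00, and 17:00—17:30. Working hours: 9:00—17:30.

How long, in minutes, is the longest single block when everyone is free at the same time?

Noor free within 09:00–17:30: 09:00–12:00, 13:30–14:30, 15:00–17:30.
Wei free within 09:00–17:30: 10:00–11:00, 12:00–12:30, 13:30–14:00, 15:00–15:30, 16:00–17:30.
Chen free within 09:00–17:30: 10:00–10:30, 11:00–11:30, 12:00–12:30, 13:00–14:30, 16:00–17:00.
Ravi ∩ Viktor: 09:30–10:30, 13:30–14:00, 15:00–17:00.
Ravi ∩ Viktor ∩ Noor: 09:30–10:30, 13:30–14:00, 15:00–17:00.
Ravi ∩ Viktor ∩ Noor ∩ Wei: 10:00–10:30, 13:30–14:00, 15:00–15:30, 16:00–17:00.
Ravi ∩ Viktor ∩ Noor ∩ Wei ∩ Chen: 10:00–10:30, 13:30–14:00, 16:00–17:00.
Common window lengths: 30, 30, 60 min; longest is 60.

60 minutes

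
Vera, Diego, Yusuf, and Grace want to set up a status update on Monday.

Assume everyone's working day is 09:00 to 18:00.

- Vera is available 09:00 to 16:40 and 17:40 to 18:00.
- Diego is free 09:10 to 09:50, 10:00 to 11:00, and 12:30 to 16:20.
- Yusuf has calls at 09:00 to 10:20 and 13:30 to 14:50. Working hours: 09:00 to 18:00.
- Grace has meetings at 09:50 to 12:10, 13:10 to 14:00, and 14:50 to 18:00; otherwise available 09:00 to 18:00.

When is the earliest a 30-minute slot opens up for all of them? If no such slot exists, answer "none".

12:30

Yusuf free within 09:00–18:00: 10:20–13:30, 14:50–18:00.
Grace free within 09:00–18:00: 09:00–09:50, 12:10–13:10, 14:00–14:50.
Vera ∩ Diego: 09:10–09:50, 10:00–11:00, 12:30–16:20.
Vera ∩ Diego ∩ Yusuf: 10:20–11:00, 12:30–13:30, 14:50–16:20.
Vera ∩ Diego ∩ Yusuf ∩ Grace: 12:30–13:10.
Windows ≥ 30 min: 12:30–13:10.
Earliest such window starts at 12:30.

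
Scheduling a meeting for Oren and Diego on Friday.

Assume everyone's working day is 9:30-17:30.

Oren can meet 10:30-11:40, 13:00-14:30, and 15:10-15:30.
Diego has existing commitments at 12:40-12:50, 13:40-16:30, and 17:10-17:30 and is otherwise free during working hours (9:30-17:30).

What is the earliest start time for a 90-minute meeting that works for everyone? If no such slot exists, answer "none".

none

Diego free within 09:30–17:30: 09:30–12:40, 12:50–13:40, 16:30–17:10.
Oren ∩ Diego: 10:30–11:40, 13:00–13:40.
Windows ≥ 90 min: (none).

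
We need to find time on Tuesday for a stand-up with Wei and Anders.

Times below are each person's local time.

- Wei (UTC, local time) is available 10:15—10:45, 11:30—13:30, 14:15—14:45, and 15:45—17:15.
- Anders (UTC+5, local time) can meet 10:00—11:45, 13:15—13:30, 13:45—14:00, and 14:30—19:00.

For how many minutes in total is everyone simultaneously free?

150 minutes

Wei → UTC: 10:15–10:45, 11:30–13:30, 14:15–14:45, 15:45–17:15.
Anders → UTC: 05:00–06:45, 08:15–08:30, 08:45–09:00, 09:30–14:00.
Wei ∩ Anders: 10:15–10:45, 11:30–13:30.
Total common minutes: 30 + 120 = 150.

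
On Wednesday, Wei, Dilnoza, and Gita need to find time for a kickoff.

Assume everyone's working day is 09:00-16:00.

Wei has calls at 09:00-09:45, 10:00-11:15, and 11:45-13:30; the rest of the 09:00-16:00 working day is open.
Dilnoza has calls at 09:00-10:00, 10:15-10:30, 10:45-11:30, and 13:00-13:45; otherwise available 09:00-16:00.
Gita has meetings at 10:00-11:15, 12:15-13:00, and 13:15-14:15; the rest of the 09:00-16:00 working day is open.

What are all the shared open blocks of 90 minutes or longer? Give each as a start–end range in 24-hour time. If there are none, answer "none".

14:15–16:00

Wei free within 09:00–16:00: 09:45–10:00, 11:15–11:45, 13:30–16:00.
Dilnoza free within 09:00–16:00: 10:00–10:15, 10:30–10:45, 11:30–13:00, 13:45–16:00.
Gita free within 09:00–16:00: 09:00–10:00, 11:15–12:15, 13:00–13:15, 14:15–16:00.
Wei ∩ Dilnoza: 11:30–11:45, 13:45–16:00.
Wei ∩ Dilnoza ∩ Gita: 11:30–11:45, 14:15–16:00.
Windows ≥ 90 min: 14:15–16:00.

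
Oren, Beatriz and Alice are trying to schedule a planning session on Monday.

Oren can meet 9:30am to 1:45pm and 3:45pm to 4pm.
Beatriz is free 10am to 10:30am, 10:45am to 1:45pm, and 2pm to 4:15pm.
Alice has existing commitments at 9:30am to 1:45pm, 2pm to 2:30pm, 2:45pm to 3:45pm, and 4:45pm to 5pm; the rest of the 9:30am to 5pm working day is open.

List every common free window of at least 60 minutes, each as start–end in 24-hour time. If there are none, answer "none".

none

Alice free within 09:30–17:00: 13:45–14:00, 14:30–14:45, 15:45–16:45.
Oren ∩ Beatriz: 10:00–10:30, 10:45–13:45, 15:45–16:00.
Oren ∩ Beatriz ∩ Alice: 15:45–16:00.
Windows ≥ 60 min: (none).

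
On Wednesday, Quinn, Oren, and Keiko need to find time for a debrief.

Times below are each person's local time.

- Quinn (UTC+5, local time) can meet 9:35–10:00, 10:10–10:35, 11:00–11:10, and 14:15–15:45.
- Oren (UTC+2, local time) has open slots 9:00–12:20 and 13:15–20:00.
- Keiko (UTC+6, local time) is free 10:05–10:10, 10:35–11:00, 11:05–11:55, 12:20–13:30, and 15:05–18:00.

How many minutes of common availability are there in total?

Quinn → UTC: 04:35–05:00, 05:10–05:35, 06:00–06:10, 09:15–10:45.
Oren → UTC: 07:00–10:20, 11:15–18:00.
Keiko → UTC: 04:05–04:10, 04:35–05:00, 05:05–05:55, 06:20–07:30, 09:05–12:00.
Quinn ∩ Oren: 09:15–10:20.
Quinn ∩ Oren ∩ Keiko: 09:15–10:20.
Total common minutes: 65.

65 minutes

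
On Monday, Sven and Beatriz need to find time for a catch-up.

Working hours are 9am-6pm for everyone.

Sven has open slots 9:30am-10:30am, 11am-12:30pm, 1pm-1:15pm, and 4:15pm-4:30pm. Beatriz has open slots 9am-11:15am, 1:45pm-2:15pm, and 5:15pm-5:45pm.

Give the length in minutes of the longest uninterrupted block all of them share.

60 minutes

Sven ∩ Beatriz: 09:30–10:30, 11:00–11:15.
Common window lengths: 60, 15 min; longest is 60.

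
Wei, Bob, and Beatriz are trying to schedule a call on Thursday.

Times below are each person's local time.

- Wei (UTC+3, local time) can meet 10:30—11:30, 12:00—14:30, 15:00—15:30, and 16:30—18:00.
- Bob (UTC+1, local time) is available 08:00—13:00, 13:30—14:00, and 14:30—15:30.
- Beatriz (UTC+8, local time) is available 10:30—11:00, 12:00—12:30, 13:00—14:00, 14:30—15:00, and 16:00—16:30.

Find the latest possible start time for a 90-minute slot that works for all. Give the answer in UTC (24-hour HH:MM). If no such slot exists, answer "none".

Wei → UTC: 07:30–08:30, 09:00–11:30, 12:00–12:30, 13:30–15:00.
Bob → UTC: 07:00–12:00, 12:30–13:00, 13:30–14:30.
Beatriz → UTC: 02:30–03:00, 04:00–04:30, 05:00–06:00, 06:30–07:00, 08:00–08:30.
Wei ∩ Bob: 07:30–08:30, 09:00–11:30, 13:30–14:30.
Wei ∩ Bob ∩ Beatriz: 08:00–08:30.
Windows ≥ 90 min: (none).

none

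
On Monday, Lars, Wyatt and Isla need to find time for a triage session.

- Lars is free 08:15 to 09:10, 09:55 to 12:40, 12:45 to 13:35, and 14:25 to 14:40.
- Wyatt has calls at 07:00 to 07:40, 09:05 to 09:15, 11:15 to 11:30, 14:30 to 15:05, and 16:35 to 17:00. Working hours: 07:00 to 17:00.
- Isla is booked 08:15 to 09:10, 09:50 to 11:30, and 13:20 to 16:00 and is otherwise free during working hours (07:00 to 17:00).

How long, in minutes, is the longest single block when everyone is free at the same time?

Wyatt free within 07:00–17:00: 07:40–09:05, 09:15–11:15, 11:30–14:30, 15:05–16:35.
Isla free within 07:00–17:00: 07:00–08:15, 09:10–09:50, 11:30–13:20, 16:00–17:00.
Lars ∩ Wyatt: 08:15–09:05, 09:55–11:15, 11:30–12:40, 12:45–13:35, 14:25–14:30.
Lars ∩ Wyatt ∩ Isla: 11:30–12:40, 12:45–13:20.
Common window lengths: 70, 35 min; longest is 70.

70 minutes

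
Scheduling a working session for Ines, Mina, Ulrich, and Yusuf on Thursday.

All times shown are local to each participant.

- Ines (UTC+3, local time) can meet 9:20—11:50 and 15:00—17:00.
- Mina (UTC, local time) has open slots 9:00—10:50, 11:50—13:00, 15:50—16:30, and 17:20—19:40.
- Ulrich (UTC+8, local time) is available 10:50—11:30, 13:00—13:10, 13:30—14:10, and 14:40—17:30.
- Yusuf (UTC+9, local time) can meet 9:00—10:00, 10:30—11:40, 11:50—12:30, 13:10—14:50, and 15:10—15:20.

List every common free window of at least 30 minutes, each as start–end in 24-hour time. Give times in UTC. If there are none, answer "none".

none

Ines → UTC: 06:20–08:50, 12:00–14:00.
Mina → UTC: 09:00–10:50, 11:50–13:00, 15:50–16:30, 17:20–19:40.
Ulrich → UTC: 02:50–03:30, 05:00–05:10, 05:30–06:10, 06:40–09:30.
Yusuf → UTC: 00:00–01:00, 01:30–02:40, 02:50–03:30, 04:10–05:50, 06:10–06:20.
Ines ∩ Mina: 12:00–13:00.
Ines ∩ Mina ∩ Ulrich: (none).
Ines ∩ Mina ∩ Ulrich ∩ Yusuf: (none).
Windows ≥ 30 min: (none).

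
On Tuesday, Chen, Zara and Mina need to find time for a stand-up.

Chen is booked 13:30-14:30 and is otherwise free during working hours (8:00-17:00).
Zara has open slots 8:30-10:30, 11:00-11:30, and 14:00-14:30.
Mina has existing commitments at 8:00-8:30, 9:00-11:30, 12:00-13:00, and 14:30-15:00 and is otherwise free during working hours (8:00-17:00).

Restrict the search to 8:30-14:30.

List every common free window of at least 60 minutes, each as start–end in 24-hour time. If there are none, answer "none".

none

Chen free within 08:00–17:00: 08:00–13:30, 14:30–17:00.
Mina free within 08:00–17:00: 08:30–09:00, 11:30–12:00, 13:00–14:30, 15:00–17:00.
Chen ∩ Zara: 08:30–10:30, 11:00–11:30.
Chen ∩ Zara ∩ Mina: 08:30–09:00.
Restricted to 08:30–14:30: 08:30–09:00.
Windows ≥ 60 min: (none).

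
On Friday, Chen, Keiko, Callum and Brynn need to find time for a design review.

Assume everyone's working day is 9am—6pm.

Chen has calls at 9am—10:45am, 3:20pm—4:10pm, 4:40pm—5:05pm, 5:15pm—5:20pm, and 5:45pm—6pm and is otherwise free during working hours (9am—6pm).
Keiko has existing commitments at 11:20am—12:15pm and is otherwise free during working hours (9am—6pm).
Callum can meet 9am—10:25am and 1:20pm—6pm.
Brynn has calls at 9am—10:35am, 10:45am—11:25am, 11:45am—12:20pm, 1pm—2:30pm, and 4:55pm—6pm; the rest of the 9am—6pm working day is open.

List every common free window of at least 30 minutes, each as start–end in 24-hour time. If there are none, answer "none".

Chen free within 09:00–18:00: 10:45–15:20, 16:10–16:40, 17:05–17:15, 17:20–17:45.
Keiko free within 09:00–18:00: 09:00–11:20, 12:15–18:00.
Brynn free within 09:00–18:00: 10:35–10:45, 11:25–11:45, 12:20–13:00, 14:30–16:55.
Chen ∩ Keiko: 10:45–11:20, 12:15–15:20, 16:10–16:40, 17:05–17:15, 17:20–17:45.
Chen ∩ Keiko ∩ Callum: 13:20–15:20, 16:10–16:40, 17:05–17:15, 17:20–17:45.
Chen ∩ Keiko ∩ Callum ∩ Brynn: 14:30–15:20, 16:10–16:40.
Windows ≥ 30 min: 14:30–15:20, 16:10–16:40.

14:30–15:20, 16:10–16:40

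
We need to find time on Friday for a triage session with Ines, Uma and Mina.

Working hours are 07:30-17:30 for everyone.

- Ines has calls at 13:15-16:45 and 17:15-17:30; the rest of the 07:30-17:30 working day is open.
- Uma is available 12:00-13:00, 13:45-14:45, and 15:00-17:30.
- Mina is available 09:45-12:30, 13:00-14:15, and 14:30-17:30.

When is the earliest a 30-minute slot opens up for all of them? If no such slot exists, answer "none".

12:00

Ines free within 07:30–17:30: 07:30–13:15, 16:45–17:15.
Ines ∩ Uma: 12:00–13:00, 16:45–17:15.
Ines ∩ Uma ∩ Mina: 12:00–12:30, 16:45–17:15.
Windows ≥ 30 min: 12:00–12:30, 16:45–17:15.
Earliest such window starts at 12:00.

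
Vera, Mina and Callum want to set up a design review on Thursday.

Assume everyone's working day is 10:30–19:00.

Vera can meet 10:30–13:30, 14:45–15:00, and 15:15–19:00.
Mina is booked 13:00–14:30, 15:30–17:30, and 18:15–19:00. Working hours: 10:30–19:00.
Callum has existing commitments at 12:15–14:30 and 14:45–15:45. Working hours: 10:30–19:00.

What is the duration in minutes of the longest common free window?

105 minutes

Mina free within 10:30–19:00: 10:30–13:00, 14:30–15:30, 17:30–18:15.
Callum free within 10:30–19:00: 10:30–12:15, 14:30–14:45, 15:45–19:00.
Vera ∩ Mina: 10:30–13:00, 14:45–15:00, 15:15–15:30, 17:30–18:15.
Vera ∩ Mina ∩ Callum: 10:30–12:15, 17:30–18:15.
Common window lengths: 105, 45 min; longest is 105.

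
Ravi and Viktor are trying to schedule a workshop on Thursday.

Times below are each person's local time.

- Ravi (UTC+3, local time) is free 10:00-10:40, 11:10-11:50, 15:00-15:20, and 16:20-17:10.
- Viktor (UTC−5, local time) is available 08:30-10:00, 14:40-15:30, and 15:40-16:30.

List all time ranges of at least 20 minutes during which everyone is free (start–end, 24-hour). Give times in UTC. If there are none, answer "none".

Ravi → UTC: 07:00–07:40, 08:10–08:50, 12:00–12:20, 13:20–14:10.
Viktor → UTC: 13:30–15:00, 19:40–20:30, 20:40–21:30.
Ravi ∩ Viktor: 13:30–14:10.
Windows ≥ 20 min: 13:30–14:10.

13:30–14:10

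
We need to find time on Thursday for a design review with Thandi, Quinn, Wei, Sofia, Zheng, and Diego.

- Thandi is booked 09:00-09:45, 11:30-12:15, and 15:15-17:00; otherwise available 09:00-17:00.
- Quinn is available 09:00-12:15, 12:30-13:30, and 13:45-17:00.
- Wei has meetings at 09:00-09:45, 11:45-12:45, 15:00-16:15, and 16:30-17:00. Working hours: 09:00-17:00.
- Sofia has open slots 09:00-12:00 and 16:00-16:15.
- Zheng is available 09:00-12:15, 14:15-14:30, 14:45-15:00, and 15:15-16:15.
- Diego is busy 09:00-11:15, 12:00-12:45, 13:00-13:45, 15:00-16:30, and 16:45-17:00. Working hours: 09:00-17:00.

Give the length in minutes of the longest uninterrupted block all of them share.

Thandi free within 09:00–17:00: 09:45–11:30, 12:15–15:15.
Wei free within 09:00–17:00: 09:45–11:45, 12:45–15:00, 16:15–16:30.
Diego free within 09:00–17:00: 11:15–12:00, 12:45–13:00, 13:45–15:00, 16:30–16:45.
Thandi ∩ Quinn: 09:45–11:30, 12:30–13:30, 13:45–15:15.
Thandi ∩ Quinn ∩ Wei: 09:45–11:30, 12:45–13:30, 13:45–15:00.
Thandi ∩ Quinn ∩ Wei ∩ Sofia: 09:45–11:30.
Thandi ∩ Quinn ∩ Wei ∩ Sofia ∩ Zheng: 09:45–11:30.
Thandi ∩ Quinn ∩ Wei ∩ Sofia ∩ Zheng ∩ Diego: 11:15–11:30.
Single common window of 15 minutes.

15 minutes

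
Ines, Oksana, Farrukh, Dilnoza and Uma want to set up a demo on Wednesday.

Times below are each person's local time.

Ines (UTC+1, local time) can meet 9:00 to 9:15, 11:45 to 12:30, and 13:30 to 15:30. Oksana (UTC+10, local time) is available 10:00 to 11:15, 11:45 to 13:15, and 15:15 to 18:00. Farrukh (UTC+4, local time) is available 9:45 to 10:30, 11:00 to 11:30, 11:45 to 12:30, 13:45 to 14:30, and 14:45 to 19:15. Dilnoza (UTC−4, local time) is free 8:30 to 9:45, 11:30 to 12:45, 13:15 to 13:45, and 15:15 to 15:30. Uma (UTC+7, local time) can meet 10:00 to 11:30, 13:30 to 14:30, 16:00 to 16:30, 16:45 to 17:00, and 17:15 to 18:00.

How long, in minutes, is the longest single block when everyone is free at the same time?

0 minutes

Ines → UTC: 08:00–08:15, 10:45–11:30, 12:30–14:30.
Oksana → UTC: 00:00–01:15, 01:45–03:15, 05:15–08:00.
Farrukh → UTC: 05:45–06:30, 07:00–07:30, 07:45–08:30, 09:45–10:30, 10:45–15:15.
Dilnoza → UTC: 12:30–13:45, 15:30–16:45, 17:15–17:45, 19:15–19:30.
Uma → UTC: 03:00–04:30, 06:30–07:30, 09:00–09:30, 09:45–10:00, 10:15–11:00.
Ines ∩ Oksana: (none).
Ines ∩ Oksana ∩ Farrukh: (none).
Ines ∩ Oksana ∩ Farrukh ∩ Dilnoza: (none).
Ines ∩ Oksana ∩ Farrukh ∩ Dilnoza ∩ Uma: (none).
No common window.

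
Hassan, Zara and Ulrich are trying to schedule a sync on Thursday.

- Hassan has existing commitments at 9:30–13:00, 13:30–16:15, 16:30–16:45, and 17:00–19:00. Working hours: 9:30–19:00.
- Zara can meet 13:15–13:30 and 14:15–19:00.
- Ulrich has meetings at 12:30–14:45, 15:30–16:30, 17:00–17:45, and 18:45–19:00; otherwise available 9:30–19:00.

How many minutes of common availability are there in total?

15 minutes

Hassan free within 09:30–19:00: 13:00–13:30, 16:15–16:30, 16:45–17:00.
Ulrich free within 09:30–19:00: 09:30–12:30, 14:45–15:30, 16:30–17:00, 17:45–18:45.
Hassan ∩ Zara: 13:15–13:30, 16:15–16:30, 16:45–17:00.
Hassan ∩ Zara ∩ Ulrich: 16:45–17:00.
Total common minutes: 15.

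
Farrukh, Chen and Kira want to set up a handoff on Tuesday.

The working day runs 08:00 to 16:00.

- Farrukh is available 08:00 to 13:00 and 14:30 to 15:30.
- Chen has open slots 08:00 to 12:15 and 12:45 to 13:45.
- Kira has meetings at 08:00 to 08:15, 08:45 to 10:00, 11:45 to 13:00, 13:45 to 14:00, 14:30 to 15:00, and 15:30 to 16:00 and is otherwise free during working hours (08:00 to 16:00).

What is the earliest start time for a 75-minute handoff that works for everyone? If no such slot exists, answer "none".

10:00

Kira free within 08:00–16:00: 08:15–08:45, 10:00–11:45, 13:00–13:45, 14:00–14:30, 15:00–15:30.
Farrukh ∩ Chen: 08:00–12:15, 12:45–13:00.
Farrukh ∩ Chen ∩ Kira: 08:15–08:45, 10:00–11:45.
Windows ≥ 75 min: 10:00–11:45.
Earliest such window starts at 10:00.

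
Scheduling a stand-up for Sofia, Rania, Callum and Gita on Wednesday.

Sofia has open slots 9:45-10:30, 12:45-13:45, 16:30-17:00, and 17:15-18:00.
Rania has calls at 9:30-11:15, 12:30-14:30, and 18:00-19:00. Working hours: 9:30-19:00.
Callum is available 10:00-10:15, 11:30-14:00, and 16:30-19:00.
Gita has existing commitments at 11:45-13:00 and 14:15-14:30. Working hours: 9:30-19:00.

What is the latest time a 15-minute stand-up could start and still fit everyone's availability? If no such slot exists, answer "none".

17:45

Rania free within 09:30–19:00: 11:15–12:30, 14:30–18:00.
Gita free within 09:30–19:00: 09:30–11:45, 13:00–14:15, 14:30–19:00.
Sofia ∩ Rania: 16:30–17:00, 17:15–18:00.
Sofia ∩ Rania ∩ Callum: 16:30–17:00, 17:15–18:00.
Sofia ∩ Rania ∩ Callum ∩ Gita: 16:30–17:00, 17:15–18:00.
Windows ≥ 15 min: 16:30–17:00, 17:15–18:00.
Latest start in the last window 17:15–18:00 is 18:00 − 15 min = 17:45.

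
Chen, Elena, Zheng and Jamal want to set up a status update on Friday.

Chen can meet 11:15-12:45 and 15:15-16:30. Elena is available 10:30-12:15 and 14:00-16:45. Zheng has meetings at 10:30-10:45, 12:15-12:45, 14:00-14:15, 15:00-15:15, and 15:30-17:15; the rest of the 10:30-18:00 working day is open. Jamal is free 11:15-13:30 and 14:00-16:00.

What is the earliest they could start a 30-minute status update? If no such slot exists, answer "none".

11:15

Zheng free within 10:30–18:00: 10:45–12:15, 12:45–14:00, 14:15–15:00, 15:15–15:30, 17:15–18:00.
Chen ∩ Elena: 11:15–12:15, 15:15–16:30.
Chen ∩ Elena ∩ Zheng: 11:15–12:15, 15:15–15:30.
Chen ∩ Elena ∩ Zheng ∩ Jamal: 11:15–12:15, 15:15–15:30.
Windows ≥ 30 min: 11:15–12:15.
Earliest such window starts at 11:15.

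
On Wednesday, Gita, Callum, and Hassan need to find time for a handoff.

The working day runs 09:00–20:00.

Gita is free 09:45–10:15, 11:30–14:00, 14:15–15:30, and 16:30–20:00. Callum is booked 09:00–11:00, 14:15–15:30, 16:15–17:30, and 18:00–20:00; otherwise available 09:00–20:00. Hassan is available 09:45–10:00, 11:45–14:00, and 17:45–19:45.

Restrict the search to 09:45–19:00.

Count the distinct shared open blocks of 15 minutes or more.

Callum free within 09:00–20:00: 11:00–14:15, 15:30–16:15, 17:30–18:00.
Gita ∩ Callum: 11:30–14:00, 17:30–18:00.
Gita ∩ Callum ∩ Hassan: 11:45–14:00, 17:45–18:00.
Restricted to 09:45–19:00: 11:45–14:00, 17:45–18:00.
Windows ≥ 15 min: 11:45–14:00, 17:45–18:00.
That's 2 windows.

2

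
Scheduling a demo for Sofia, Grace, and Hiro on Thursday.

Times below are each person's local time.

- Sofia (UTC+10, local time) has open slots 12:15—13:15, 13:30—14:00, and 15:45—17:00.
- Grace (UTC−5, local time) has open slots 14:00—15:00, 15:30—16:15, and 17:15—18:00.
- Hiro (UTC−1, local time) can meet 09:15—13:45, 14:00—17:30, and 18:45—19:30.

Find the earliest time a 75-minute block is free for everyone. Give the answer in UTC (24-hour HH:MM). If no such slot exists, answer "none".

Sofia → UTC: 02:15–03:15, 03:30–04:00, 05:45–07:00.
Grace → UTC: 19:00–20:00, 20:30–21:15, 22:15–23:00.
Hiro → UTC: 10:15–14:45, 15:00–18:30, 19:45–20:30.
Sofia ∩ Grace: (none).
Sofia ∩ Grace ∩ Hiro: (none).
Windows ≥ 75 min: (none).

none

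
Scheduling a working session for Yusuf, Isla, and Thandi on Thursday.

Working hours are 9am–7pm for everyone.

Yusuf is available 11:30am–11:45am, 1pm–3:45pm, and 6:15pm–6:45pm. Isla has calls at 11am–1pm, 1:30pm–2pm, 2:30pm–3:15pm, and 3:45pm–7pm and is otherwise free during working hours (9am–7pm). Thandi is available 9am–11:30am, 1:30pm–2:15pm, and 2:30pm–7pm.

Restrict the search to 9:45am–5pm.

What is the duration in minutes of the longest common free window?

Isla free within 09:00–19:00: 09:00–11:00, 13:00–13:30, 14:00–14:30, 15:15–15:45.
Yusuf ∩ Isla: 13:00–13:30, 14:00–14:30, 15:15–15:45.
Yusuf ∩ Isla ∩ Thandi: 14:00–14:15, 15:15–15:45.
Restricted to 09:45–17:00: 14:00–14:15, 15:15–15:45.
Common window lengths: 15, 30 min; longest is 30.

30 minutes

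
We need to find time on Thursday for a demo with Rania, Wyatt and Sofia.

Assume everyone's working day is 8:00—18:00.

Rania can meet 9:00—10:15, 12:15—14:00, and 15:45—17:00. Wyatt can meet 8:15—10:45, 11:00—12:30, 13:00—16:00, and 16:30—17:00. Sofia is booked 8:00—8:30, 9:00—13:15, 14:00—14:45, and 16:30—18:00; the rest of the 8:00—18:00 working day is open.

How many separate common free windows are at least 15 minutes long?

2

Sofia free within 08:00–18:00: 08:30–09:00, 13:15–14:00, 14:45–16:30.
Rania ∩ Wyatt: 09:00–10:15, 12:15–12:30, 13:00–14:00, 15:45–16:00, 16:30–17:00.
Rania ∩ Wyatt ∩ Sofia: 13:15–14:00, 15:45–16:00.
Windows ≥ 15 min: 13:15–14:00, 15:45–16:00.
That's 2 windows.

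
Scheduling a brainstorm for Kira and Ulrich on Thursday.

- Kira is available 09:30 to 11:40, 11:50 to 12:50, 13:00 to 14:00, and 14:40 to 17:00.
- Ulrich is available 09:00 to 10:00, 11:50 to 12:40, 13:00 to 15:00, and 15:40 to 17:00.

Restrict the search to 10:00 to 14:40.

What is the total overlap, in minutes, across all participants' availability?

Kira ∩ Ulrich: 09:30–10:00, 11:50–12:40, 13:00–14:00, 14:40–15:00, 15:40–17:00.
Restricted to 10:00–14:40: 11:50–12:40, 13:00–14:00.
Total common minutes: 50 + 60 = 110.

110 minutes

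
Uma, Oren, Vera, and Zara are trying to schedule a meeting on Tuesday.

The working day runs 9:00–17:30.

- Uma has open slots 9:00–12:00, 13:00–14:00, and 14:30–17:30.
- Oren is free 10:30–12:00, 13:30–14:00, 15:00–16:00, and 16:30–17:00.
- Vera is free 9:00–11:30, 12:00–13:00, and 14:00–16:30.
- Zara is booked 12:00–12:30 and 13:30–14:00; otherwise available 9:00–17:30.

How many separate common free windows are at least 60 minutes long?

2

Zara free within 09:00–17:30: 09:00–12:00, 12:30–13:30, 14:00–17:30.
Uma ∩ Oren: 10:30–12:00, 13:30–14:00, 15:00–16:00, 16:30–17:00.
Uma ∩ Oren ∩ Vera: 10:30–11:30, 15:00–16:00.
Uma ∩ Oren ∩ Vera ∩ Zara: 10:30–11:30, 15:00–16:00.
Windows ≥ 60 min: 10:30–11:30, 15:00–16:00.
That's 2 windows.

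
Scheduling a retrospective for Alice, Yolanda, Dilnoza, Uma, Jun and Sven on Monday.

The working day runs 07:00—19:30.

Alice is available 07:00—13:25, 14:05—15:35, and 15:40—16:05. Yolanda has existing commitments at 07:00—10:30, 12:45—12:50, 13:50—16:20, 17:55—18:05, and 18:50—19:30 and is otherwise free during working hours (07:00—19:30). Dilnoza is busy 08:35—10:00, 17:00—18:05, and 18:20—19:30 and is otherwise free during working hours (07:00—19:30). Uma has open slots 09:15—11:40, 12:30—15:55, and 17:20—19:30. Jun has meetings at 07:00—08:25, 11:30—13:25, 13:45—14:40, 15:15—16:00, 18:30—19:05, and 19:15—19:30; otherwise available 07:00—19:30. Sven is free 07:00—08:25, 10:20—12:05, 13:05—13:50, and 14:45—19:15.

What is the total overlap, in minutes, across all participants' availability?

Yolanda free within 07:00–19:30: 10:30–12:45, 12:50–13:50, 16:20–17:55, 18:05–18:50.
Dilnoza free within 07:00–19:30: 07:00–08:35, 10:00–17:00, 18:05–18:20.
Jun free within 07:00–19:30: 08:25–11:30, 13:25–13:45, 14:40–15:15, 16:00–18:30, 19:05–19:15.
Alice ∩ Yolanda: 10:30–12:45, 12:50–13:25.
Alice ∩ Yolanda ∩ Dilnoza: 10:30–12:45, 12:50–13:25.
Alice ∩ Yolanda ∩ Dilnoza ∩ Uma: 10:30–11:40, 12:30–12:45, 12:50–13:25.
Alice ∩ Yolanda ∩ Dilnoza ∩ Uma ∩ Jun: 10:30–11:30.
Alice ∩ Yolanda ∩ Dilnoza ∩ Uma ∩ Jun ∩ Sven: 10:30–11:30.
Total common minutes: 60.

60 minutes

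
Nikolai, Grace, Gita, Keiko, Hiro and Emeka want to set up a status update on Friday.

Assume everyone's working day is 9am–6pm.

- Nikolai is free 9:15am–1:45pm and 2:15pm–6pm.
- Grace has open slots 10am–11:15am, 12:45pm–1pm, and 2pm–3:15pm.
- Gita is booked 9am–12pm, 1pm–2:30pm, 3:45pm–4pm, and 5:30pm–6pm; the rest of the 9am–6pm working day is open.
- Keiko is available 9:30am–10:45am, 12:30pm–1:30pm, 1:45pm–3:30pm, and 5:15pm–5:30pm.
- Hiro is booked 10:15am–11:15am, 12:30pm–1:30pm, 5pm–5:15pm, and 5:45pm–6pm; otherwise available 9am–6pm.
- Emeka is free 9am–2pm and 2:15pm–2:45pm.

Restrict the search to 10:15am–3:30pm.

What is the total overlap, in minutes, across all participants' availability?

Gita free within 09:00–18:00: 12:00–13:00, 14:30–15:45, 16:00–17:30.
Hiro free within 09:00–18:00: 09:00–10:15, 11:15–12:30, 13:30–17:00, 17:15–17:45.
Nikolai ∩ Grace: 10:00–11:15, 12:45–13:00, 14:15–15:15.
Nikolai ∩ Grace ∩ Gita: 12:45–13:00, 14:30–15:15.
Nikolai ∩ Grace ∩ Gita ∩ Keiko: 12:45–13:00, 14:30–15:15.
Nikolai ∩ Grace ∩ Gita ∩ Keiko ∩ Hiro: 14:30–15:15.
Nikolai ∩ Grace ∩ Gita ∩ Keiko ∩ Hiro ∩ Emeka: 14:30–14:45.
Restricted to 10:15–15:30: 14:30–14:45.
Total common minutes: 15.

15 minutes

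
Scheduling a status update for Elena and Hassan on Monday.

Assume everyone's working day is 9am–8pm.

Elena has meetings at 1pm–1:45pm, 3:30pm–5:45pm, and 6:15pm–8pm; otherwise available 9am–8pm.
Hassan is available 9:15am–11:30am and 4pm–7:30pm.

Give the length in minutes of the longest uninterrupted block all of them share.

Elena free within 09:00–20:00: 09:00–13:00, 13:45–15:30, 17:45–18:15.
Elena ∩ Hassan: 09:15–11:30, 17:45–18:15.
Common window lengths: 135, 30 min; longest is 135.

135 minutes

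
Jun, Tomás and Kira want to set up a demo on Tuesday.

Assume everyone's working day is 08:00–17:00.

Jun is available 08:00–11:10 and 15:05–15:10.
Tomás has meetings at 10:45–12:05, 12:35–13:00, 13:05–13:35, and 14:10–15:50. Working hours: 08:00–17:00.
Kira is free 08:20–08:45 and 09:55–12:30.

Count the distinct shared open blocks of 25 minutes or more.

2

Tomás free within 08:00–17:00: 08:00–10:45, 12:05–12:35, 13:00–13:05, 13:35–14:10, 15:50–17:00.
Jun ∩ Tomás: 08:00–10:45.
Jun ∩ Tomás ∩ Kira: 08:20–08:45, 09:55–10:45.
Windows ≥ 25 min: 08:20–08:45, 09:55–10:45.
That's 2 windows.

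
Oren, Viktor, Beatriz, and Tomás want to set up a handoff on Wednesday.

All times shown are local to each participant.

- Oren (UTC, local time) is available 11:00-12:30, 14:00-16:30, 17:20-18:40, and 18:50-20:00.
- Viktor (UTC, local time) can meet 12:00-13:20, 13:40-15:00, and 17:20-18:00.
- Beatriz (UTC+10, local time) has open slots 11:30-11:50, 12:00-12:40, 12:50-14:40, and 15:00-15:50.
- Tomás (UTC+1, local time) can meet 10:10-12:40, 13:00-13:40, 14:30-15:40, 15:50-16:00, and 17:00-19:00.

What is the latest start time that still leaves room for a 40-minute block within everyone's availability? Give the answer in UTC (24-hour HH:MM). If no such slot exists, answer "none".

none

Oren → UTC: 11:00–12:30, 14:00–16:30, 17:20–18:40, 18:50–20:00.
Viktor → UTC: 12:00–13:20, 13:40–15:00, 17:20–18:00.
Beatriz → UTC: 01:30–01:50, 02:00–02:40, 02:50–04:40, 05:00–05:50.
Tomás → UTC: 09:10–11:40, 12:00–12:40, 13:30–14:40, 14:50–15:00, 16:00–18:00.
Oren ∩ Viktor: 12:00–12:30, 14:00–15:00, 17:20–18:00.
Oren ∩ Viktor ∩ Beatriz: (none).
Oren ∩ Viktor ∩ Beatriz ∩ Tomás: (none).
Windows ≥ 40 min: (none).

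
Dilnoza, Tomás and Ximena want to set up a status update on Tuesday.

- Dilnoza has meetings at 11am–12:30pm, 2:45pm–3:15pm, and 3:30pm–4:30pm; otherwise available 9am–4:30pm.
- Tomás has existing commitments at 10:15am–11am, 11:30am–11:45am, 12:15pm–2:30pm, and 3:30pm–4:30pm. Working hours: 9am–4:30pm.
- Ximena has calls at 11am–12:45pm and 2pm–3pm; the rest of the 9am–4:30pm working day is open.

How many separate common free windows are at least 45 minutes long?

Dilnoza free within 09:00–16:30: 09:00–11:00, 12:30–14:45, 15:15–15:30.
Tomás free within 09:00–16:30: 09:00–10:15, 11:00–11:30, 11:45–12:15, 14:30–15:30.
Ximena free within 09:00–16:30: 09:00–11:00, 12:45–14:00, 15:00–16:30.
Dilnoza ∩ Tomás: 09:00–10:15, 14:30–14:45, 15:15–15:30.
Dilnoza ∩ Tomás ∩ Ximena: 09:00–10:15, 15:15–15:30.
Windows ≥ 45 min: 09:00–10:15.
That's 1 window.

1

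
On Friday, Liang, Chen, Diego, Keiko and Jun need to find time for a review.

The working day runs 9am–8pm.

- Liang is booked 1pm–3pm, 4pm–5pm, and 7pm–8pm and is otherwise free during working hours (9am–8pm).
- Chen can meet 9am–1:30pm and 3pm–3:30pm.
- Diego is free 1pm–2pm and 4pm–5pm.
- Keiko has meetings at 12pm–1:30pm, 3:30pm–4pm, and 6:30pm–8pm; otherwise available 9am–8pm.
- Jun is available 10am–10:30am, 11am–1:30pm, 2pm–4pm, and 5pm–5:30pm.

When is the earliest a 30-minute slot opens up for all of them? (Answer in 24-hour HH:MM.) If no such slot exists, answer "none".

Liang free within 09:00–20:00: 09:00–13:00, 15:00–16:00, 17:00–19:00.
Keiko free within 09:00–20:00: 09:00–12:00, 13:30–15:30, 16:00–18:30.
Liang ∩ Chen: 09:00–13:00, 15:00–15:30.
Liang ∩ Chen ∩ Diego: (none).
Liang ∩ Chen ∩ Diego ∩ Keiko: (none).
Liang ∩ Chen ∩ Diego ∩ Keiko ∩ Jun: (none).
Windows ≥ 30 min: (none).

none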